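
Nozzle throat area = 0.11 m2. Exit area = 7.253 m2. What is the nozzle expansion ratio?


AR = 7.253 / 0.11 = 65.9

65.9


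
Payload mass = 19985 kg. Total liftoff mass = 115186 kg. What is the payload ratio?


PR = 19985 / 115186 = 0.1735

0.1735


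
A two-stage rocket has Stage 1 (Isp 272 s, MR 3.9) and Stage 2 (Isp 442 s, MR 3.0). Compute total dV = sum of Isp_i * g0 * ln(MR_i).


dV1 = 272 * 9.81 * ln(3.9) = 3631.5 m/s
dV2 = 442 * 9.81 * ln(3.0) = 4763.6 m/s
Total dV = 3631.5 + 4763.6 = 8395.1 m/s ~ 8395 m/s

8395 m/s


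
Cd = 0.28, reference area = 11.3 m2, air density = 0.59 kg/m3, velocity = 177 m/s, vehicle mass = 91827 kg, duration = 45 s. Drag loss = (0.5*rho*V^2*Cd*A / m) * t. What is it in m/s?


D = 0.5 * 0.59 * 177^2 * 0.28 * 11.3 = 29241.86 N
a = 29241.86 / 91827 = 0.3184 m/s2
dV = 0.3184 * 45 = 14.3 m/s

14.3 m/s


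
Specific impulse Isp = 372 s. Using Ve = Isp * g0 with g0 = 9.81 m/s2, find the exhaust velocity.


Ve = Isp * g0 = 372 * 9.81 = 3649.3 m/s

3649.3 m/s


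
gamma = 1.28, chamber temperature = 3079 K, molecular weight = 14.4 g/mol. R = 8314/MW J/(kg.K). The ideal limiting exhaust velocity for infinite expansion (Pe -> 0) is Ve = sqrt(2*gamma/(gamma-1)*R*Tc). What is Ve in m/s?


R = 8314 / 14.4 = 577.36 J/(kg.K)
Ve = sqrt(2 * 1.28 / (1.28 - 1) * 577.36 * 3079) = 4032 m/s

4032 m/s


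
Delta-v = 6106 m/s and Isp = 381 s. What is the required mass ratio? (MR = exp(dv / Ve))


Ve = 381 * 9.81 = 3737.61 m/s
MR = exp(6106 / 3737.61) = 5.123

5.123


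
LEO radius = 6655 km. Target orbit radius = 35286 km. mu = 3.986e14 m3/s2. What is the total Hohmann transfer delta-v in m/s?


V1 = sqrt(mu/r1) = 7739.17 m/s
dV1 = V1*(sqrt(2*r2/(r1+r2)) - 1) = 2299.85 m/s
V2 = sqrt(mu/r2) = 3360.99 m/s
dV2 = V2*(1 - sqrt(2*r1/(r1+r2))) = 1467.61 m/s
Total dV = 3767 m/s

3767 m/s


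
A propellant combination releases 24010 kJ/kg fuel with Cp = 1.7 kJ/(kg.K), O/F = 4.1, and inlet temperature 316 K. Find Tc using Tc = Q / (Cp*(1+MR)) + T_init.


Tc = 24010 / (1.7 * (1 + 4.1)) + 316 = 3085 K

3085 K


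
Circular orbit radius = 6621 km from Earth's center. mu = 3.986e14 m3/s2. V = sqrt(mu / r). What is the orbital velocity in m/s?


V = sqrt(3.986e14 / 6621000) = 7759 m/s

7759 m/s


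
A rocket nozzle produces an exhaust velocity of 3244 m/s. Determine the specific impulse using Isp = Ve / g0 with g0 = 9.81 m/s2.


Isp = Ve / g0 = 3244 / 9.81 = 330.7 s

330.7 s


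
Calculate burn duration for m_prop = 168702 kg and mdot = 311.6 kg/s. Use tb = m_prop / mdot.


tb = 168702 / 311.6 = 541.4 s

541.4 s


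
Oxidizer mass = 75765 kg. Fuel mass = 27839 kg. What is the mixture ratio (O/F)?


MR = 75765 / 27839 = 2.72

2.72


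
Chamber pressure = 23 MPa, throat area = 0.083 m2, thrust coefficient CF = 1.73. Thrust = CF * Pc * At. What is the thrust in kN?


F = 1.73 * 23e6 * 0.083 = 3.3026e+06 N = 3302.6 kN

3302.6 kN


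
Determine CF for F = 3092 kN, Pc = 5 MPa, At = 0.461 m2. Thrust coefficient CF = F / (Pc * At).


CF = 3092000 / (5e6 * 0.461) = 1.34

1.34


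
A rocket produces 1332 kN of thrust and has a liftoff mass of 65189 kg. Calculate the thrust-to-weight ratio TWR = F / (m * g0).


TWR = 1332000 / (65189 * 9.81) = 2.08

2.08


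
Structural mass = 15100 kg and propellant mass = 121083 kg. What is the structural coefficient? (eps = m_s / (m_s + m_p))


eps = 15100 / (15100 + 121083) = 0.1109

0.1109


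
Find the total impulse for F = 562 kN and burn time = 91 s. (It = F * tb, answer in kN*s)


It = 562 * 91 = 51142 kN*s

51142 kN*s


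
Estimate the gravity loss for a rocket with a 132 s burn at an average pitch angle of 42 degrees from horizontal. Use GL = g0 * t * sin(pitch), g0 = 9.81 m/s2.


GL = 9.81 * 132 * sin(42 deg) = 866 m/s

866 m/s


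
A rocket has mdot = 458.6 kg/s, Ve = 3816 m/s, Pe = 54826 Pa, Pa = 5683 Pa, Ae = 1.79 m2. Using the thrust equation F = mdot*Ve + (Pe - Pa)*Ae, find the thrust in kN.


F = 458.6 * 3816 + (54826 - 5683) * 1.79 = 1.8380e+06 N = 1838.0 kN

1838.0 kN


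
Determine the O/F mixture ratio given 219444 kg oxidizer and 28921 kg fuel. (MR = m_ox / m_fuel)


MR = 219444 / 28921 = 7.59

7.59


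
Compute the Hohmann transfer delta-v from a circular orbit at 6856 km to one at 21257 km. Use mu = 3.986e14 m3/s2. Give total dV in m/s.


V1 = sqrt(mu/r1) = 7624.88 m/s
dV1 = V1*(sqrt(2*r2/(r1+r2)) - 1) = 1751.72 m/s
V2 = sqrt(mu/r2) = 4330.3 m/s
dV2 = V2*(1 - sqrt(2*r1/(r1+r2))) = 1306.07 m/s
Total dV = 3058 m/s

3058 m/s


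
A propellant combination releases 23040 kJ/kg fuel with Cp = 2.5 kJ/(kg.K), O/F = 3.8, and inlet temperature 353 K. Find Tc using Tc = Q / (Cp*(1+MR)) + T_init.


Tc = 23040 / (2.5 * (1 + 3.8)) + 353 = 2273 K

2273 K


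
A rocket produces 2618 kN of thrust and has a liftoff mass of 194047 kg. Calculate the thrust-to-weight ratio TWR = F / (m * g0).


TWR = 2618000 / (194047 * 9.81) = 1.38

1.38


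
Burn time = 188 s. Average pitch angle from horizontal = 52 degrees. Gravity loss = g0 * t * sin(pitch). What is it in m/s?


GL = 9.81 * 188 * sin(52 deg) = 1453 m/s

1453 m/s


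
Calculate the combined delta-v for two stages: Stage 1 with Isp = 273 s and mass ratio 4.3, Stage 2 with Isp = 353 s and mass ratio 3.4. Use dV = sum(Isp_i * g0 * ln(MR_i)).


dV1 = 273 * 9.81 * ln(4.3) = 3906.4 m/s
dV2 = 353 * 9.81 * ln(3.4) = 4237.8 m/s
Total dV = 3906.4 + 4237.8 = 8144.2 m/s ~ 8144 m/s

8144 m/s


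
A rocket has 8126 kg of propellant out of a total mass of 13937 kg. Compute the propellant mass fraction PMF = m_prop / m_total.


PMF = 8126 / 13937 = 0.583

0.583


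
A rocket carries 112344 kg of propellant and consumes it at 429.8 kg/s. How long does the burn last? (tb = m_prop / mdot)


tb = 112344 / 429.8 = 261.4 s

261.4 s


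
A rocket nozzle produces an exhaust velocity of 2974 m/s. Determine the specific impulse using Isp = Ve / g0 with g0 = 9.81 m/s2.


Isp = Ve / g0 = 2974 / 9.81 = 303.2 s

303.2 s


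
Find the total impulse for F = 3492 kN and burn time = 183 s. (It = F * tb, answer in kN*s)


It = 3492 * 183 = 639036 kN*s

639036 kN*s


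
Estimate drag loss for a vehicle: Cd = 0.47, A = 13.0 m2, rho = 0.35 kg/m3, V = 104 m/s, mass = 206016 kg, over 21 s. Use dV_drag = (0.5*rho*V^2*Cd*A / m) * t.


D = 0.5 * 0.35 * 104^2 * 0.47 * 13.0 = 11565.01 N
a = 11565.01 / 206016 = 0.0561 m/s2
dV = 0.0561 * 21 = 1.2 m/s

1.2 m/s


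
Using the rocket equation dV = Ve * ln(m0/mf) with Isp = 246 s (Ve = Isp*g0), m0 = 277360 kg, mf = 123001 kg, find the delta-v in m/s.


Ve = 246 * 9.81 = 2413.26 m/s
dV = 2413.26 * ln(277360/123001) = 1962 m/s

1962 m/s


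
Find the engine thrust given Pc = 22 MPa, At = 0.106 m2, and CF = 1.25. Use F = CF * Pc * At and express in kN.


F = 1.25 * 22e6 * 0.106 = 2.9150e+06 N = 2915.0 kN

2915.0 kN


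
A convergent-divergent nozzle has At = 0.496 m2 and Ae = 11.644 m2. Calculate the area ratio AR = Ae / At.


AR = 11.644 / 0.496 = 23.5

23.5


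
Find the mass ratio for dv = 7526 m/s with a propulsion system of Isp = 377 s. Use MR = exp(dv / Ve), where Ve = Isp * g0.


Ve = 377 * 9.81 = 3698.37 m/s
MR = exp(7526 / 3698.37) = 7.652

7.652


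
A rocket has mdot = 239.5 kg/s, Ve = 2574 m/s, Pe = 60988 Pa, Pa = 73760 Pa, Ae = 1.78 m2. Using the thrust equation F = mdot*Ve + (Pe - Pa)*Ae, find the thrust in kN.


F = 239.5 * 2574 + (60988 - 73760) * 1.78 = 593739.0 N = 593.7 kN

593.7 kN


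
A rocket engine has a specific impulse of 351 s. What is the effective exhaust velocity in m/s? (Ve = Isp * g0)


Ve = Isp * g0 = 351 * 9.81 = 3443.3 m/s

3443.3 m/s


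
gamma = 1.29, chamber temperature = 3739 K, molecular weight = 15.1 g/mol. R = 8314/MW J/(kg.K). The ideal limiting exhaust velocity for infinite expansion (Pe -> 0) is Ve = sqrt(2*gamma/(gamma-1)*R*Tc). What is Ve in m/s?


R = 8314 / 15.1 = 550.6 J/(kg.K)
Ve = sqrt(2 * 1.29 / (1.29 - 1) * 550.6 * 3739) = 4280 m/s

4280 m/s


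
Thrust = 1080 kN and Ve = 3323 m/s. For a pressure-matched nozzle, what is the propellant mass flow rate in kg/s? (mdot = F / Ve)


mdot = F / Ve = 1080000 / 3323 = 325.0 kg/s

325.0 kg/s


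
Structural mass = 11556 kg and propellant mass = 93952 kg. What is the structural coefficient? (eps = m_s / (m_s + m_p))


eps = 11556 / (11556 + 93952) = 0.1095

0.1095


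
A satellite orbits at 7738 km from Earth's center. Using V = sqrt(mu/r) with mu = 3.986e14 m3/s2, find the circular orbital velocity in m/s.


V = sqrt(3.986e14 / 7738000) = 7177 m/s

7177 m/s


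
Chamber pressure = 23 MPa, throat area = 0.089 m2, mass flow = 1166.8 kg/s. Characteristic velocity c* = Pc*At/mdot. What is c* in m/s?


c* = 23e6 * 0.089 / 1166.8 = 1754 m/s

1754 m/s


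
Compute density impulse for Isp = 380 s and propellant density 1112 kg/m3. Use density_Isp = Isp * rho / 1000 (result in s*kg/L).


rho*Isp = 380 * 1112 / 1000 = 423 s*kg/L

423 s*kg/L


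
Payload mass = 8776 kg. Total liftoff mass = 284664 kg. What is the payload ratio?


PR = 8776 / 284664 = 0.0308

0.0308


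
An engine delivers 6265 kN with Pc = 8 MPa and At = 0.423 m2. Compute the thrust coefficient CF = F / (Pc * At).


CF = 6265000 / (8e6 * 0.423) = 1.85

1.85


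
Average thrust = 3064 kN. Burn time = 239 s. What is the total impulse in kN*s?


It = 3064 * 239 = 732296 kN*s

732296 kN*s


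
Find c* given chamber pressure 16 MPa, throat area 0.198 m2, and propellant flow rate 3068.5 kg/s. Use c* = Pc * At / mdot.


c* = 16e6 * 0.198 / 3068.5 = 1032 m/s

1032 m/s


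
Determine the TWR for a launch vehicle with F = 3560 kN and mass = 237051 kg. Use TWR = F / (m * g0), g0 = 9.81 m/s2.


TWR = 3560000 / (237051 * 9.81) = 1.53

1.53


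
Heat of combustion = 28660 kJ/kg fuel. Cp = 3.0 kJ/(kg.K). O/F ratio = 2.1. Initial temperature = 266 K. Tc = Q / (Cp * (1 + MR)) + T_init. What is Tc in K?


Tc = 28660 / (3.0 * (1 + 2.1)) + 266 = 3348 K

3348 K


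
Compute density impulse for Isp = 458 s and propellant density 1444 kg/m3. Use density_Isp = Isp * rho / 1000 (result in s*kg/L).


rho*Isp = 458 * 1444 / 1000 = 661 s*kg/L

661 s*kg/L


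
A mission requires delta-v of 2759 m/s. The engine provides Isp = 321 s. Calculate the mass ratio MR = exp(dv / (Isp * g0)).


Ve = 321 * 9.81 = 3149.01 m/s
MR = exp(2759 / 3149.01) = 2.402

2.402


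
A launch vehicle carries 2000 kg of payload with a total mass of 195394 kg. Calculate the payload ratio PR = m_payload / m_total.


PR = 2000 / 195394 = 0.0102

0.0102


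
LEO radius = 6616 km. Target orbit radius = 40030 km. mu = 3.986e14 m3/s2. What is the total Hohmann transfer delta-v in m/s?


V1 = sqrt(mu/r1) = 7761.95 m/s
dV1 = V1*(sqrt(2*r2/(r1+r2)) - 1) = 2406.89 m/s
V2 = sqrt(mu/r2) = 3155.56 m/s
dV2 = V2*(1 - sqrt(2*r1/(r1+r2))) = 1474.89 m/s
Total dV = 3882 m/s

3882 m/s


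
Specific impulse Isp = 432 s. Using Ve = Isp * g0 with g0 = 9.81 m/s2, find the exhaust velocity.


Ve = Isp * g0 = 432 * 9.81 = 4237.9 m/s

4237.9 m/s


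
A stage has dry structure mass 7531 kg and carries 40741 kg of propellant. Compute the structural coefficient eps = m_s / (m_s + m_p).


eps = 7531 / (7531 + 40741) = 0.156

0.156


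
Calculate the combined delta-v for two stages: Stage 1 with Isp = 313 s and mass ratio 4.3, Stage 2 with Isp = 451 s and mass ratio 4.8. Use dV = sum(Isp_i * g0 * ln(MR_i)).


dV1 = 313 * 9.81 * ln(4.3) = 4478.7 m/s
dV2 = 451 * 9.81 * ln(4.8) = 6940.0 m/s
Total dV = 4478.7 + 6940.0 = 11418.7 m/s ~ 11419 m/s

11419 m/s


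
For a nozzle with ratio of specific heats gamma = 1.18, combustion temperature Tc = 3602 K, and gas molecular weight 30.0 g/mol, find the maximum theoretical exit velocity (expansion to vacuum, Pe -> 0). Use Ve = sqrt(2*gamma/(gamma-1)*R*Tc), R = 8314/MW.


R = 8314 / 30.0 = 277.13 J/(kg.K)
Ve = sqrt(2 * 1.18 / (1.18 - 1) * 277.13 * 3602) = 3618 m/s

3618 m/s


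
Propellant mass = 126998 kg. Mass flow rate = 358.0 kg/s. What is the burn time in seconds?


tb = 126998 / 358.0 = 354.7 s

354.7 s


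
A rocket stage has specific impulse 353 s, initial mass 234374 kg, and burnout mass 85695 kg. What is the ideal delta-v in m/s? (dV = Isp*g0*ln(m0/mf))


Ve = 353 * 9.81 = 3462.93 m/s
dV = 3462.93 * ln(234374/85695) = 3484 m/s

3484 m/s


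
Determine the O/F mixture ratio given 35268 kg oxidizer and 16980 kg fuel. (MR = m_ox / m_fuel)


MR = 35268 / 16980 = 2.08

2.08


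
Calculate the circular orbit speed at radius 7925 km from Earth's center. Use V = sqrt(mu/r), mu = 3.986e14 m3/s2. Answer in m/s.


V = sqrt(3.986e14 / 7925000) = 7092 m/s

7092 m/s


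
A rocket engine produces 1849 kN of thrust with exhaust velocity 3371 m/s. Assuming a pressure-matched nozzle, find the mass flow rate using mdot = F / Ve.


mdot = F / Ve = 1849000 / 3371 = 548.5 kg/s

548.5 kg/s


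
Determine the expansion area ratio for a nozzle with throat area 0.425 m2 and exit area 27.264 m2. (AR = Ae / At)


AR = 27.264 / 0.425 = 64.2

64.2


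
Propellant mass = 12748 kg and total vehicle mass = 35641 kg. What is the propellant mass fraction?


PMF = 12748 / 35641 = 0.358

0.358


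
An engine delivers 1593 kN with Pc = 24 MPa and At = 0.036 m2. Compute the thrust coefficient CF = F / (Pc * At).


CF = 1593000 / (24e6 * 0.036) = 1.84

1.84


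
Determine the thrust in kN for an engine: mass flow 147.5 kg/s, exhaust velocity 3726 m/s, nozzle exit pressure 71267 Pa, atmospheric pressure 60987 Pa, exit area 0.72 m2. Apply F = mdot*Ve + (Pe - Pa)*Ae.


F = 147.5 * 3726 + (71267 - 60987) * 0.72 = 556987.0 N = 557.0 kN

557.0 kN


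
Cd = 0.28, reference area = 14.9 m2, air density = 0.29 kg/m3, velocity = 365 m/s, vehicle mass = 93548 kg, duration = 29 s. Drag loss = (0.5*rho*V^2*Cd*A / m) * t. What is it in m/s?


D = 0.5 * 0.29 * 365^2 * 0.28 * 14.9 = 80593.13 N
a = 80593.13 / 93548 = 0.8615 m/s2
dV = 0.8615 * 29 = 25.0 m/s

25.0 m/s


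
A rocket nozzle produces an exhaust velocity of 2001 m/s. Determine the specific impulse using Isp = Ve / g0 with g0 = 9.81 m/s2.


Isp = Ve / g0 = 2001 / 9.81 = 204.0 s

204.0 s


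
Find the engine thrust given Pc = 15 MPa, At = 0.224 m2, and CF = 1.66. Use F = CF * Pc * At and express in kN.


F = 1.66 * 15e6 * 0.224 = 5.5776e+06 N = 5577.6 kN

5577.6 kN


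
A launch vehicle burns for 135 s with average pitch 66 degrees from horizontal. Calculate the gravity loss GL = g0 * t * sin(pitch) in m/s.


GL = 9.81 * 135 * sin(66 deg) = 1210 m/s

1210 m/s


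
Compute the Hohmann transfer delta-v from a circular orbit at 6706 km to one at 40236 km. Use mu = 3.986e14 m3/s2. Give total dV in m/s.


V1 = sqrt(mu/r1) = 7709.69 m/s
dV1 = V1*(sqrt(2*r2/(r1+r2)) - 1) = 2384.66 m/s
V2 = sqrt(mu/r2) = 3147.47 m/s
dV2 = V2*(1 - sqrt(2*r1/(r1+r2))) = 1465.08 m/s
Total dV = 3850 m/s

3850 m/s


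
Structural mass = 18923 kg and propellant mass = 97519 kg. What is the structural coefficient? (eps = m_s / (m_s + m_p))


eps = 18923 / (18923 + 97519) = 0.1625

0.1625


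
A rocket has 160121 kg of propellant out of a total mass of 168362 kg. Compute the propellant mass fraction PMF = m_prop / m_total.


PMF = 160121 / 168362 = 0.951

0.951


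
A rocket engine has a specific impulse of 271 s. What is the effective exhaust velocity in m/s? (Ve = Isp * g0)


Ve = Isp * g0 = 271 * 9.81 = 2658.5 m/s

2658.5 m/s


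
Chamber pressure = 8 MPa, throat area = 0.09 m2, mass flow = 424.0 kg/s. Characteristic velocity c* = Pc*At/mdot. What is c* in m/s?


c* = 8e6 * 0.09 / 424.0 = 1698 m/s

1698 m/s


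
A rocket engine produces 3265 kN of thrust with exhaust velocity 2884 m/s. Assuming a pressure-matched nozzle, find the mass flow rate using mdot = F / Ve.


mdot = F / Ve = 3265000 / 2884 = 1132.1 kg/s

1132.1 kg/s


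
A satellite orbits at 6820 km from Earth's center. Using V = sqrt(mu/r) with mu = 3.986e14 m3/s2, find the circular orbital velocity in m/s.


V = sqrt(3.986e14 / 6820000) = 7645 m/s

7645 m/s


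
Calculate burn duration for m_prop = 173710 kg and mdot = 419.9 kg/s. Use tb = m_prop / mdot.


tb = 173710 / 419.9 = 413.7 s

413.7 s


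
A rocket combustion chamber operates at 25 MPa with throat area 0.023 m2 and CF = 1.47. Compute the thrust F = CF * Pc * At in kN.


F = 1.47 * 25e6 * 0.023 = 845250.0 N = 845.2 kN

845.2 kN


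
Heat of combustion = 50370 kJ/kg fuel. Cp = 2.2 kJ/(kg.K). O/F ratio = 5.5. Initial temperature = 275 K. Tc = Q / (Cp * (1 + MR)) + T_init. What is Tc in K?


Tc = 50370 / (2.2 * (1 + 5.5)) + 275 = 3797 K

3797 K


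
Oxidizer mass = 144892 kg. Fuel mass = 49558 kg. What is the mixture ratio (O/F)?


MR = 144892 / 49558 = 2.92

2.92


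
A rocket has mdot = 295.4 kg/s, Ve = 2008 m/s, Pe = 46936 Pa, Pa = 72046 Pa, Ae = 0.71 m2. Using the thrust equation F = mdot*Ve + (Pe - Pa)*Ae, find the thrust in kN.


F = 295.4 * 2008 + (46936 - 72046) * 0.71 = 575335.0 N = 575.3 kN

575.3 kN


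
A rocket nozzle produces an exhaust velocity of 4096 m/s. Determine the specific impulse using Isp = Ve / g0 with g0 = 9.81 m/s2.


Isp = Ve / g0 = 4096 / 9.81 = 417.5 s

417.5 s


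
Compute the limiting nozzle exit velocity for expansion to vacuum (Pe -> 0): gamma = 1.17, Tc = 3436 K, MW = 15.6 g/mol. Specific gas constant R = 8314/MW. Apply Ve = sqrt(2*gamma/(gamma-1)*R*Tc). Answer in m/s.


R = 8314 / 15.6 = 532.95 J/(kg.K)
Ve = sqrt(2 * 1.17 / (1.17 - 1) * 532.95 * 3436) = 5021 m/s

5021 m/s


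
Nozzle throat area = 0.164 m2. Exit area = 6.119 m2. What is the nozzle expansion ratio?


AR = 6.119 / 0.164 = 37.3

37.3


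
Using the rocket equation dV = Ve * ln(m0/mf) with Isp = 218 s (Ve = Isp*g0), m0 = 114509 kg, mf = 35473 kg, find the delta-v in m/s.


Ve = 218 * 9.81 = 2138.58 m/s
dV = 2138.58 * ln(114509/35473) = 2506 m/s

2506 m/s


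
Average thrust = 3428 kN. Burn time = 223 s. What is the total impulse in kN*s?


It = 3428 * 223 = 764444 kN*s

764444 kN*s


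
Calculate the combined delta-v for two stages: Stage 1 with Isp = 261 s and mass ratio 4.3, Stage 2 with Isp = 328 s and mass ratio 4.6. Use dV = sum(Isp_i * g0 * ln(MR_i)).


dV1 = 261 * 9.81 * ln(4.3) = 3734.7 m/s
dV2 = 328 * 9.81 * ln(4.6) = 4910.4 m/s
Total dV = 3734.7 + 4910.4 = 8645.1 m/s ~ 8645 m/s

8645 m/s


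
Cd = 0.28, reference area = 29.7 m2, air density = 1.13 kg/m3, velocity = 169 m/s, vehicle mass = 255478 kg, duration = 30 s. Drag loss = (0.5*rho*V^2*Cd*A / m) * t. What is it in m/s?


D = 0.5 * 1.13 * 169^2 * 0.28 * 29.7 = 134195.0 N
a = 134195.0 / 255478 = 0.5253 m/s2
dV = 0.5253 * 30 = 15.8 m/s

15.8 m/s


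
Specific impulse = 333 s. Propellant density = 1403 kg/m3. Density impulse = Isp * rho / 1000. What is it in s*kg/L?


rho*Isp = 333 * 1403 / 1000 = 467 s*kg/L

467 s*kg/L


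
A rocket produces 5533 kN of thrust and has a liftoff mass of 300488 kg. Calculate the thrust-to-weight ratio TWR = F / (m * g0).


TWR = 5533000 / (300488 * 9.81) = 1.88

1.88


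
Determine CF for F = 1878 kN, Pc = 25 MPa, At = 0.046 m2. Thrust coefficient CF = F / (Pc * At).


CF = 1878000 / (25e6 * 0.046) = 1.63

1.63


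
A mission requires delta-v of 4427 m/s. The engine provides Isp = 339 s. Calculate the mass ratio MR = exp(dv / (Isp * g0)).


Ve = 339 * 9.81 = 3325.59 m/s
MR = exp(4427 / 3325.59) = 3.786

3.786


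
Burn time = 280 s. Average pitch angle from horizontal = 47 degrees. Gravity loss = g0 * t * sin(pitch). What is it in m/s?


GL = 9.81 * 280 * sin(47 deg) = 2009 m/s

2009 m/s


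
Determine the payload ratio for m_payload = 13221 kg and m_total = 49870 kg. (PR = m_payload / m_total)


PR = 13221 / 49870 = 0.2651

0.2651


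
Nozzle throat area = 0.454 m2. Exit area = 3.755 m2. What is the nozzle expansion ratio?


AR = 3.755 / 0.454 = 8.3

8.3


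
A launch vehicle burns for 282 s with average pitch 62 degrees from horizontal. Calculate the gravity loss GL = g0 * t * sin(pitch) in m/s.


GL = 9.81 * 282 * sin(62 deg) = 2443 m/s

2443 m/s


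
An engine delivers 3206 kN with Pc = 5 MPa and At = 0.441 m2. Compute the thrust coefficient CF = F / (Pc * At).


CF = 3206000 / (5e6 * 0.441) = 1.45

1.45


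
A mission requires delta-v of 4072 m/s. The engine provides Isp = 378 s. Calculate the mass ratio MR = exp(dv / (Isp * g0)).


Ve = 378 * 9.81 = 3708.18 m/s
MR = exp(4072 / 3708.18) = 2.999

2.999


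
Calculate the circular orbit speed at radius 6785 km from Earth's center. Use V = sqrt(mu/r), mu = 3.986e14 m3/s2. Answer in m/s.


V = sqrt(3.986e14 / 6785000) = 7665 m/s

7665 m/s


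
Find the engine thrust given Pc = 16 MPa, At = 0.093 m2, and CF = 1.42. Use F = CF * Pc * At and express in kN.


F = 1.42 * 16e6 * 0.093 = 2.1130e+06 N = 2113.0 kN

2113.0 kN


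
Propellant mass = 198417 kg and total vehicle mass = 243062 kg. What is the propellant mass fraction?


PMF = 198417 / 243062 = 0.816

0.816


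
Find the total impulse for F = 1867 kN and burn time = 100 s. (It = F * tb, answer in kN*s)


It = 1867 * 100 = 186700 kN*s

186700 kN*s


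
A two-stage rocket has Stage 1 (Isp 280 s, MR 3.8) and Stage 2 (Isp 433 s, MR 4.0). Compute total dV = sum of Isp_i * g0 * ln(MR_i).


dV1 = 280 * 9.81 * ln(3.8) = 3667.0 m/s
dV2 = 433 * 9.81 * ln(4.0) = 5888.6 m/s
Total dV = 3667.0 + 5888.6 = 9555.6 m/s ~ 9556 m/s

9556 m/s


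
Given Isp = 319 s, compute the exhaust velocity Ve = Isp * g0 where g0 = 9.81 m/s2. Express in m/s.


Ve = Isp * g0 = 319 * 9.81 = 3129.4 m/s

3129.4 m/s


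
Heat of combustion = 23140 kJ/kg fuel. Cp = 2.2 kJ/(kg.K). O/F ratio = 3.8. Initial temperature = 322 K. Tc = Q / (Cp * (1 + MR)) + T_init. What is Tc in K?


Tc = 23140 / (2.2 * (1 + 3.8)) + 322 = 2513 K

2513 K


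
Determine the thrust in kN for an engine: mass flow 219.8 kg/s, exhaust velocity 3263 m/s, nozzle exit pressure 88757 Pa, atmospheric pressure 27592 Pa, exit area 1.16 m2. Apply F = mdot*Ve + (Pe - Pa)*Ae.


F = 219.8 * 3263 + (88757 - 27592) * 1.16 = 788159.0 N = 788.2 kN

788.2 kN


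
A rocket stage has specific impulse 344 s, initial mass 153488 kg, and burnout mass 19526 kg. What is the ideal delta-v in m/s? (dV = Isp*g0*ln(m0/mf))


Ve = 344 * 9.81 = 3374.64 m/s
dV = 3374.64 * ln(153488/19526) = 6958 m/s

6958 m/s


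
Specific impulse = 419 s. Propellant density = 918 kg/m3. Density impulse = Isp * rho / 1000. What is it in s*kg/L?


rho*Isp = 419 * 918 / 1000 = 385 s*kg/L

385 s*kg/L


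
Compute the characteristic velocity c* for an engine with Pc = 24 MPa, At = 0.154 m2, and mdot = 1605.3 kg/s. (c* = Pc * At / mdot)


c* = 24e6 * 0.154 / 1605.3 = 2302 m/s

2302 m/s


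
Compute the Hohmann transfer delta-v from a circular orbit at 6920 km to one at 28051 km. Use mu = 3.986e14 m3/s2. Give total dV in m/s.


V1 = sqrt(mu/r1) = 7589.54 m/s
dV1 = V1*(sqrt(2*r2/(r1+r2)) - 1) = 2023.28 m/s
V2 = sqrt(mu/r2) = 3769.59 m/s
dV2 = V2*(1 - sqrt(2*r1/(r1+r2))) = 1398.17 m/s
Total dV = 3421 m/s

3421 m/s


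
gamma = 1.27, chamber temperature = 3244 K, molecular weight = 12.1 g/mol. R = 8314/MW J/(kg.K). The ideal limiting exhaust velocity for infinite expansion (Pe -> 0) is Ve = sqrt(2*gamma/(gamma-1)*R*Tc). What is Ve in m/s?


R = 8314 / 12.1 = 687.11 J/(kg.K)
Ve = sqrt(2 * 1.27 / (1.27 - 1) * 687.11 * 3244) = 4579 m/s

4579 m/s


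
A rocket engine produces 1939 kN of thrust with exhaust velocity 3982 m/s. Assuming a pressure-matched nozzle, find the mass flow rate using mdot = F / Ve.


mdot = F / Ve = 1939000 / 3982 = 486.9 kg/s

486.9 kg/s


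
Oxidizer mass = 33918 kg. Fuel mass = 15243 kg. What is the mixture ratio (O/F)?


MR = 33918 / 15243 = 2.23

2.23


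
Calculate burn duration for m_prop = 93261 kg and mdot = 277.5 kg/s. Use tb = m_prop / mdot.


tb = 93261 / 277.5 = 336.1 s

336.1 s


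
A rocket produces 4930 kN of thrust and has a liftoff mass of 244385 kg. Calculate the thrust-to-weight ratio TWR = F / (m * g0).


TWR = 4930000 / (244385 * 9.81) = 2.06

2.06


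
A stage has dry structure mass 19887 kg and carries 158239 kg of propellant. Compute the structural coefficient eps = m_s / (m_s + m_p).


eps = 19887 / (19887 + 158239) = 0.1116

0.1116


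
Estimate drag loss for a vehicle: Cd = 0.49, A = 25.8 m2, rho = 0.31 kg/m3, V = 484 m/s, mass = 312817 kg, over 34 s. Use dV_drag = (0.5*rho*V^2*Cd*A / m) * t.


D = 0.5 * 0.31 * 484^2 * 0.49 * 25.8 = 459026.97 N
a = 459026.97 / 312817 = 1.4674 m/s2
dV = 1.4674 * 34 = 49.9 m/s

49.9 m/s


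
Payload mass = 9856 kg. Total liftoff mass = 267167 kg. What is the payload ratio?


PR = 9856 / 267167 = 0.0369

0.0369


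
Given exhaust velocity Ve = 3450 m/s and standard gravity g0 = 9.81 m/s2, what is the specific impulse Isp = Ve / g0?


Isp = Ve / g0 = 3450 / 9.81 = 351.7 s

351.7 s


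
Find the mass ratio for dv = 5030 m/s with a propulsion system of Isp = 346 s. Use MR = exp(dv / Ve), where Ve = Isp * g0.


Ve = 346 * 9.81 = 3394.26 m/s
MR = exp(5030 / 3394.26) = 4.401

4.401


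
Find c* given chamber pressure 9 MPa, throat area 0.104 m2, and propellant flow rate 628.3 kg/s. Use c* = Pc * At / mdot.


c* = 9e6 * 0.104 / 628.3 = 1490 m/s

1490 m/s


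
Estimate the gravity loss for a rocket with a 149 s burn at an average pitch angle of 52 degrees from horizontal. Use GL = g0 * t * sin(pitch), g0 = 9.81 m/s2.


GL = 9.81 * 149 * sin(52 deg) = 1152 m/s

1152 m/s


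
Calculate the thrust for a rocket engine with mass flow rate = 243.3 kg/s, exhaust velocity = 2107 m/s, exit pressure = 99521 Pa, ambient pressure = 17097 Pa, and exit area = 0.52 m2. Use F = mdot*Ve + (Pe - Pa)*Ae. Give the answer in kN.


F = 243.3 * 2107 + (99521 - 17097) * 0.52 = 555494.0 N = 555.5 kN

555.5 kN


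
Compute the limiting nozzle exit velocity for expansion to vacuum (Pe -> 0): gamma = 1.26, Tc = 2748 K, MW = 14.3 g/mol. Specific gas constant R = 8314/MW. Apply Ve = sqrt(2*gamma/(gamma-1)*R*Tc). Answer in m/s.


R = 8314 / 14.3 = 581.4 J/(kg.K)
Ve = sqrt(2 * 1.26 / (1.26 - 1) * 581.4 * 2748) = 3935 m/s

3935 m/s


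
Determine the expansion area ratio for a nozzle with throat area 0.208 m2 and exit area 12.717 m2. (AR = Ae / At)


AR = 12.717 / 0.208 = 61.1

61.1


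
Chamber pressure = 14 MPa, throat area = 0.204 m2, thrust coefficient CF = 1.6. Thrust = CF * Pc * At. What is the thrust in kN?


F = 1.6 * 14e6 * 0.204 = 4.5696e+06 N = 4569.6 kN

4569.6 kN


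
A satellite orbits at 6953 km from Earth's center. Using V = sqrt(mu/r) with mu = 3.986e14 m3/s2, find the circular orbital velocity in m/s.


V = sqrt(3.986e14 / 6953000) = 7572 m/s

7572 m/s


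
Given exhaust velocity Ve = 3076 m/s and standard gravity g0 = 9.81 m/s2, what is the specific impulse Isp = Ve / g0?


Isp = Ve / g0 = 3076 / 9.81 = 313.6 s

313.6 s


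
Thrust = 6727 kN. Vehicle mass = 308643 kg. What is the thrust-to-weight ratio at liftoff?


TWR = 6727000 / (308643 * 9.81) = 2.22

2.22


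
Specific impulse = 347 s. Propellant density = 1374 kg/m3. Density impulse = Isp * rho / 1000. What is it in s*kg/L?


rho*Isp = 347 * 1374 / 1000 = 477 s*kg/L

477 s*kg/L


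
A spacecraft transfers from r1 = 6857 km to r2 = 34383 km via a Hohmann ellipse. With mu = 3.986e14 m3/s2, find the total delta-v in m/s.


V1 = sqrt(mu/r1) = 7624.33 m/s
dV1 = V1*(sqrt(2*r2/(r1+r2)) - 1) = 2220.98 m/s
V2 = sqrt(mu/r2) = 3404.84 m/s
dV2 = V2*(1 - sqrt(2*r1/(r1+r2))) = 1441.39 m/s
Total dV = 3662 m/s

3662 m/s


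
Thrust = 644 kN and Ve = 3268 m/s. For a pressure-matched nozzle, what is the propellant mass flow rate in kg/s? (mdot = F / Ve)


mdot = F / Ve = 644000 / 3268 = 197.1 kg/s

197.1 kg/s


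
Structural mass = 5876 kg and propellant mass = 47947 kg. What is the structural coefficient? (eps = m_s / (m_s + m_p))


eps = 5876 / (5876 + 47947) = 0.1092

0.1092


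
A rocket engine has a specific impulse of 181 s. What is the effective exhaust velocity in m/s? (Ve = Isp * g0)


Ve = Isp * g0 = 181 * 9.81 = 1775.6 m/s

1775.6 m/s


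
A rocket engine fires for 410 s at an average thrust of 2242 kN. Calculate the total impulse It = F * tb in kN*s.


It = 2242 * 410 = 919220 kN*s

919220 kN*s


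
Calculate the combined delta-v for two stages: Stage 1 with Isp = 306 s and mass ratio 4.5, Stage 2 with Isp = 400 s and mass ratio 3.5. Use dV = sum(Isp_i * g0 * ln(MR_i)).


dV1 = 306 * 9.81 * ln(4.5) = 4515.0 m/s
dV2 = 400 * 9.81 * ln(3.5) = 4915.8 m/s
Total dV = 4515.0 + 4915.8 = 9430.8 m/s ~ 9431 m/s

9431 m/s


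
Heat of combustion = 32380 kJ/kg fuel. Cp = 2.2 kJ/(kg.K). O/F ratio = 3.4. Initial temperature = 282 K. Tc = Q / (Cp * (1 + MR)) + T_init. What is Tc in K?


Tc = 32380 / (2.2 * (1 + 3.4)) + 282 = 3627 K

3627 K


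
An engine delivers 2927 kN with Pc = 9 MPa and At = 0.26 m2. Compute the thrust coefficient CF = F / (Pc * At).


CF = 2927000 / (9e6 * 0.26) = 1.25

1.25


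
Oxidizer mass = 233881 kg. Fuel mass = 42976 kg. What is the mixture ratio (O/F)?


MR = 233881 / 42976 = 5.44

5.44


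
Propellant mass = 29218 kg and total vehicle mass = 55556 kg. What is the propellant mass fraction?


PMF = 29218 / 55556 = 0.526

0.526


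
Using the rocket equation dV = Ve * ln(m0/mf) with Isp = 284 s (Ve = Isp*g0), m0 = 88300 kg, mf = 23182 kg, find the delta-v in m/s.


Ve = 284 * 9.81 = 2786.04 m/s
dV = 2786.04 * ln(88300/23182) = 3726 m/s

3726 m/s


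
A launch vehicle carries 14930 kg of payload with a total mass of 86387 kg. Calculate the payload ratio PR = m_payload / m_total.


PR = 14930 / 86387 = 0.1728

0.1728


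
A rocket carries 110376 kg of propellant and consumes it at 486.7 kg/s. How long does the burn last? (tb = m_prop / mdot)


tb = 110376 / 486.7 = 226.8 s

226.8 s


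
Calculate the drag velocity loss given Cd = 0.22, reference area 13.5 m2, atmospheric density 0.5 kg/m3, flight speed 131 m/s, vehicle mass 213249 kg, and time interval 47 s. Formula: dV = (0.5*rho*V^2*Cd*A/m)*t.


D = 0.5 * 0.5 * 131^2 * 0.22 * 13.5 = 12742.04 N
a = 12742.04 / 213249 = 0.0598 m/s2
dV = 0.0598 * 47 = 2.8 m/s

2.8 m/s


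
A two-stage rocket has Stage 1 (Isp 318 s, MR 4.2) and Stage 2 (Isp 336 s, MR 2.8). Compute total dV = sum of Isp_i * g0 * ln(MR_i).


dV1 = 318 * 9.81 * ln(4.2) = 4476.9 m/s
dV2 = 336 * 9.81 * ln(2.8) = 3393.8 m/s
Total dV = 4476.9 + 3393.8 = 7870.7 m/s ~ 7871 m/s

7871 m/s


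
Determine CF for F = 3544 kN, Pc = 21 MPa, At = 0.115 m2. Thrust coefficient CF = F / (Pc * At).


CF = 3544000 / (21e6 * 0.115) = 1.47

1.47


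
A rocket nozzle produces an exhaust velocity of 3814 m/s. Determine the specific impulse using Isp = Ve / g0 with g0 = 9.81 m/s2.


Isp = Ve / g0 = 3814 / 9.81 = 388.8 s

388.8 s


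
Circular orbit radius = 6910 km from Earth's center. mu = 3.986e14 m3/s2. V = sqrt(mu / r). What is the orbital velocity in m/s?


V = sqrt(3.986e14 / 6910000) = 7595 m/s

7595 m/s


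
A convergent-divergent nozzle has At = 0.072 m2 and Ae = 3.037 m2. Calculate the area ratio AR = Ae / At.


AR = 3.037 / 0.072 = 42.2

42.2


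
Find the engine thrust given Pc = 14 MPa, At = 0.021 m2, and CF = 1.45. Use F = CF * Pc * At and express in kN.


F = 1.45 * 14e6 * 0.021 = 426300.0 N = 426.3 kN

426.3 kN


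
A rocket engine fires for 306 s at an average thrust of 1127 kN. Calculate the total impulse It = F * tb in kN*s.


It = 1127 * 306 = 344862 kN*s

344862 kN*s


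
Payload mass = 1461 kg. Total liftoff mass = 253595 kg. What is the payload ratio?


PR = 1461 / 253595 = 0.0058

0.0058


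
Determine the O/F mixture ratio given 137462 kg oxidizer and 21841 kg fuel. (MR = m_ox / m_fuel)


MR = 137462 / 21841 = 6.29

6.29


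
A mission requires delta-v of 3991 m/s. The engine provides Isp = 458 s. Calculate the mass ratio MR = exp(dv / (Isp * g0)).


Ve = 458 * 9.81 = 4492.98 m/s
MR = exp(3991 / 4492.98) = 2.431

2.431


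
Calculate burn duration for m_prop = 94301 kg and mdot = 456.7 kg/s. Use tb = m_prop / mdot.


tb = 94301 / 456.7 = 206.5 s

206.5 s


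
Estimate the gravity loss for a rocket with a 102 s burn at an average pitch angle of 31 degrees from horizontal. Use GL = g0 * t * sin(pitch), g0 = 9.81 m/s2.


GL = 9.81 * 102 * sin(31 deg) = 515 m/s

515 m/s


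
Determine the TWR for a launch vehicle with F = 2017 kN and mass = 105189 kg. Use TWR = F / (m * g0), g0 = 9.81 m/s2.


TWR = 2017000 / (105189 * 9.81) = 1.95

1.95


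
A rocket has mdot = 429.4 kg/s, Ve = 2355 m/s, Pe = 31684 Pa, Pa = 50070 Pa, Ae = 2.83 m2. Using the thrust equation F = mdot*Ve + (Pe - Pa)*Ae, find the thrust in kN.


F = 429.4 * 2355 + (31684 - 50070) * 2.83 = 959205.0 N = 959.2 kN

959.2 kN


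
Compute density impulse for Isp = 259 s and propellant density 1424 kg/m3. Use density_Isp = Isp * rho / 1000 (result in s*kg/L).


rho*Isp = 259 * 1424 / 1000 = 369 s*kg/L

369 s*kg/L


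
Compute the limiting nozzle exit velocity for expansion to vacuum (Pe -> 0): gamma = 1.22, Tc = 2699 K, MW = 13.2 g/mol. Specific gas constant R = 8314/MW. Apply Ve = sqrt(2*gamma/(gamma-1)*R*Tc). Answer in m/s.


R = 8314 / 13.2 = 629.85 J/(kg.K)
Ve = sqrt(2 * 1.22 / (1.22 - 1) * 629.85 * 2699) = 4342 m/s

4342 m/s


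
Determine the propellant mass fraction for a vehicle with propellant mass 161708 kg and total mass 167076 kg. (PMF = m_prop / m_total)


PMF = 161708 / 167076 = 0.968

0.968


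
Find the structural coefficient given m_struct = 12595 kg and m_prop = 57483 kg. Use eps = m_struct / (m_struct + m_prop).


eps = 12595 / (12595 + 57483) = 0.1797

0.1797


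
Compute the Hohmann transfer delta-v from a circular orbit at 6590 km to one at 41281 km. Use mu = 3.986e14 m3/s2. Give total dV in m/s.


V1 = sqrt(mu/r1) = 7777.25 m/s
dV1 = V1*(sqrt(2*r2/(r1+r2)) - 1) = 2436.37 m/s
V2 = sqrt(mu/r2) = 3107.37 m/s
dV2 = V2*(1 - sqrt(2*r1/(r1+r2))) = 1476.9 m/s
Total dV = 3913 m/s

3913 m/s


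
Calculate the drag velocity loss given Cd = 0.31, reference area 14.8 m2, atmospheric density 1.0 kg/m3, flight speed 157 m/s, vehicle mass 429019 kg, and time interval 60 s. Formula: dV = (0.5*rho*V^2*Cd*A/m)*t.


D = 0.5 * 1.0 * 157^2 * 0.31 * 14.8 = 56544.81 N
a = 56544.81 / 429019 = 0.1318 m/s2
dV = 0.1318 * 60 = 7.9 m/s

7.9 m/s


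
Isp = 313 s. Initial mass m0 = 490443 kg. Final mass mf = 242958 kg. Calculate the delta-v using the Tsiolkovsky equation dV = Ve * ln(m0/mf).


Ve = 313 * 9.81 = 3070.53 m/s
dV = 3070.53 * ln(490443/242958) = 2157 m/s

2157 m/s


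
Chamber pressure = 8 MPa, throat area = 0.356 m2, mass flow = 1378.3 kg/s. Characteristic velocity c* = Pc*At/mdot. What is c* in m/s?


c* = 8e6 * 0.356 / 1378.3 = 2066 m/s

2066 m/s


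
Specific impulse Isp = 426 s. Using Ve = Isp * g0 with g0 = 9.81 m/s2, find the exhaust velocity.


Ve = Isp * g0 = 426 * 9.81 = 4179.1 m/s

4179.1 m/s


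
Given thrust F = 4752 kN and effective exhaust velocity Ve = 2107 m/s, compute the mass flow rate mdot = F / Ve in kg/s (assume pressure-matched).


mdot = F / Ve = 4752000 / 2107 = 2255.3 kg/s

2255.3 kg/s


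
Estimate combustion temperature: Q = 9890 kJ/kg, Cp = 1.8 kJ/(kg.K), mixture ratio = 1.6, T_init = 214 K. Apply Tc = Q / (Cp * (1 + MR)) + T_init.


Tc = 9890 / (1.8 * (1 + 1.6)) + 214 = 2327 K

2327 K


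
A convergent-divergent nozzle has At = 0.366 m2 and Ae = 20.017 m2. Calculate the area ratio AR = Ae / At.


AR = 20.017 / 0.366 = 54.7

54.7


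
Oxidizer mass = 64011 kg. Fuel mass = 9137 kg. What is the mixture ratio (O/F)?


MR = 64011 / 9137 = 7.01

7.01


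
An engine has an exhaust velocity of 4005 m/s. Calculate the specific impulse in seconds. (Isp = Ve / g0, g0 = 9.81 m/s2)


Isp = Ve / g0 = 4005 / 9.81 = 408.3 s

408.3 s


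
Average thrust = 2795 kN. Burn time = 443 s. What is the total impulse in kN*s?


It = 2795 * 443 = 1238185 kN*s

1238185 kN*s


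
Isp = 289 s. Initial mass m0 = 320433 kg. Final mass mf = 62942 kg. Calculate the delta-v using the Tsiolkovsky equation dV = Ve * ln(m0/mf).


Ve = 289 * 9.81 = 2835.09 m/s
dV = 2835.09 * ln(320433/62942) = 4614 m/s

4614 m/s


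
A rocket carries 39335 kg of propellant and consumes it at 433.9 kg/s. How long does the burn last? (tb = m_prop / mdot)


tb = 39335 / 433.9 = 90.7 s

90.7 s


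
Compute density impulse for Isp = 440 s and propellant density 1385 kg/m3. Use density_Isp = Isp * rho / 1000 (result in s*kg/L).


rho*Isp = 440 * 1385 / 1000 = 609 s*kg/L

609 s*kg/L


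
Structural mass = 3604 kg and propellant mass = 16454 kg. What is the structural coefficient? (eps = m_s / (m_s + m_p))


eps = 3604 / (3604 + 16454) = 0.1797

0.1797


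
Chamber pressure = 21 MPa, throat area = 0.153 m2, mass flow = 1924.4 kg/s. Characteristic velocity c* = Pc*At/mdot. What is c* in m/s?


c* = 21e6 * 0.153 / 1924.4 = 1670 m/s

1670 m/s


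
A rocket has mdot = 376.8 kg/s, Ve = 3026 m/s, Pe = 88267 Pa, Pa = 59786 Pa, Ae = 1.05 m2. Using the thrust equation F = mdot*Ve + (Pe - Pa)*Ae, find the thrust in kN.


F = 376.8 * 3026 + (88267 - 59786) * 1.05 = 1.1701e+06 N = 1170.1 kN

1170.1 kN


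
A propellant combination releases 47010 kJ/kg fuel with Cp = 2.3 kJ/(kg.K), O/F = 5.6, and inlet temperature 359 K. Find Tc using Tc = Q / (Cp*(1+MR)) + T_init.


Tc = 47010 / (2.3 * (1 + 5.6)) + 359 = 3456 K

3456 K


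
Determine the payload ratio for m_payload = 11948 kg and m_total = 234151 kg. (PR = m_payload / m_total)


PR = 11948 / 234151 = 0.051

0.051


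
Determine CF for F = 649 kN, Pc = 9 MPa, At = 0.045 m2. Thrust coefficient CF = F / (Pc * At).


CF = 649000 / (9e6 * 0.045) = 1.6

1.6


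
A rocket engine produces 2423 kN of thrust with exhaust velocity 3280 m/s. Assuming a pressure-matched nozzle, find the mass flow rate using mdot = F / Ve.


mdot = F / Ve = 2423000 / 3280 = 738.7 kg/s

738.7 kg/s


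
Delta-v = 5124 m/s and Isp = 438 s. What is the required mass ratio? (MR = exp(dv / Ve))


Ve = 438 * 9.81 = 4296.78 m/s
MR = exp(5124 / 4296.78) = 3.295

3.295


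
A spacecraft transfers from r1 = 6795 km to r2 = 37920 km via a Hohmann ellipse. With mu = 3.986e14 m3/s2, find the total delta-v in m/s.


V1 = sqrt(mu/r1) = 7659.03 m/s
dV1 = V1*(sqrt(2*r2/(r1+r2)) - 1) = 2315.59 m/s
V2 = sqrt(mu/r2) = 3242.16 m/s
dV2 = V2*(1 - sqrt(2*r1/(r1+r2))) = 1454.78 m/s
Total dV = 3770 m/s

3770 m/s


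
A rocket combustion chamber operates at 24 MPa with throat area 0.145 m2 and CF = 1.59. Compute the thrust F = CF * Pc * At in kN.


F = 1.59 * 24e6 * 0.145 = 5.5332e+06 N = 5533.2 kN

5533.2 kN


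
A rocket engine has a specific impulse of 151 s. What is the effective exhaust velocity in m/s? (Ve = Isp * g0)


Ve = Isp * g0 = 151 * 9.81 = 1481.3 m/s

1481.3 m/s


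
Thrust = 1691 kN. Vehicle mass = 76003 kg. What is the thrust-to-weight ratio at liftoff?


TWR = 1691000 / (76003 * 9.81) = 2.27

2.27


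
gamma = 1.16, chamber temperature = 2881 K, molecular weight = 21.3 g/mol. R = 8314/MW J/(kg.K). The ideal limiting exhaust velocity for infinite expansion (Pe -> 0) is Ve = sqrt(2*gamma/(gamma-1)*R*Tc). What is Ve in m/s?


R = 8314 / 21.3 = 390.33 J/(kg.K)
Ve = sqrt(2 * 1.16 / (1.16 - 1) * 390.33 * 2881) = 4038 m/s

4038 m/s


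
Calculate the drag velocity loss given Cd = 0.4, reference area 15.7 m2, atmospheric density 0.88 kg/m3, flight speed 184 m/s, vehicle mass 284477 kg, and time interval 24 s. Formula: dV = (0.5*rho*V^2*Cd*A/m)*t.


D = 0.5 * 0.88 * 184^2 * 0.4 * 15.7 = 93550.9 N
a = 93550.9 / 284477 = 0.3289 m/s2
dV = 0.3289 * 24 = 7.9 m/s

7.9 m/s
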